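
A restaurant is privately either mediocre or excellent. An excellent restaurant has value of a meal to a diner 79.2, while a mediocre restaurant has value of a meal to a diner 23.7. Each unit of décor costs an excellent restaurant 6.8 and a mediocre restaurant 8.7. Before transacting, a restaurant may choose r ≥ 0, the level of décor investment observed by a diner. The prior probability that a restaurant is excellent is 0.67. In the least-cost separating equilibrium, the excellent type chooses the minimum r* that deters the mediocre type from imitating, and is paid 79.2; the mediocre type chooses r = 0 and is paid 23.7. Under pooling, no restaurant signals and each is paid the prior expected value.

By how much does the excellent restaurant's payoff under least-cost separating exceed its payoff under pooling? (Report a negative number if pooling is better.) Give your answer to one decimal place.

Least-cost separating signal: r* solves 23.7 = 79.2 − 8.7·r*, so r* = (79.2 − 23.7)/8.7 ≈ 6.3793.
Excellent type's separating payoff: 79.2 − 6.8 × r* = 79.2 − 6.8 × (79.2 − 23.7)/8.7 = 79.2 − 377.4/8.7 ≈ 35.821.
Pooling payoff: 0.67 × 79.2 + 0.33 × 23.7 = 60.885.
Difference: 35.821 − 60.885 = -25.064, i.e. -25.1 to one decimal place.
The excellent type would prefer the pooling outcome.

-25.1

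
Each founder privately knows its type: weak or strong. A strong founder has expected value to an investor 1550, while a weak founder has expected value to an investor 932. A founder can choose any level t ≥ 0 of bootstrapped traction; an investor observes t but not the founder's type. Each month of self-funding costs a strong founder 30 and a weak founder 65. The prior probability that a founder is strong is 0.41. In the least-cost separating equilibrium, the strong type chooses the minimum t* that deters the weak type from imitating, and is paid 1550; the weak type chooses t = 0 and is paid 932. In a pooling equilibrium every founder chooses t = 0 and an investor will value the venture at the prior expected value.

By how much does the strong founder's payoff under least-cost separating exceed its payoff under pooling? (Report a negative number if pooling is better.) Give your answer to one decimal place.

Least-cost separating signal: t* solves 932 = 1550 − 65·t*, so t* = (1550 − 932)/65 ≈ 9.5077.
Strong type's separating payoff: 1550 − 30 × t* = 1550 − 30 × (1550 − 932)/65 = 1550 − 18540/65 ≈ 1264.769.
Pooling payoff: 0.41 × 1550 + 0.59 × 932 = 1185.38.
Difference: 1264.769 − 1185.38 = 79.389, i.e. 79.4 to one decimal place.
The strong type prefers to separate.

79.4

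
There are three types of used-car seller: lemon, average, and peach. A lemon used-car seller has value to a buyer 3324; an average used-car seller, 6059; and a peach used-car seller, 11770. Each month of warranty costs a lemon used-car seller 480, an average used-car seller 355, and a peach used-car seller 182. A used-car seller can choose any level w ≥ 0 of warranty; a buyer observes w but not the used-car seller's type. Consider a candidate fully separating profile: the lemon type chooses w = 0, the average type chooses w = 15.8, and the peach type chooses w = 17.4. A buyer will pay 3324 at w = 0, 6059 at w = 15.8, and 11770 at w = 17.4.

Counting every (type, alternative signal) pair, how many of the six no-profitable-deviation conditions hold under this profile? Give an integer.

Average (own payoff 6059 − 355×15.8 = 450): to w=0 gives 3324 → profitable ✗; to w=17.4 gives 11770 − 355×17.4 = 5593 → profitable ✗.
Lemon (own payoff 3324): to w=15.8 gives 6059 − 480×15.8 = -1525 → no gain ✓; to w=17.4 gives 11770 − 480×17.4 = 3418 → profitable ✗.
Peach (own payoff 11770 − 182×17.4 = 8603.2): to w=0 gives 3324 → no gain ✓; to w=15.8 gives 6059 − 182×15.8 = 3183.4 → no gain ✓.
3 of the 6 constraints hold; not an equilibrium.

3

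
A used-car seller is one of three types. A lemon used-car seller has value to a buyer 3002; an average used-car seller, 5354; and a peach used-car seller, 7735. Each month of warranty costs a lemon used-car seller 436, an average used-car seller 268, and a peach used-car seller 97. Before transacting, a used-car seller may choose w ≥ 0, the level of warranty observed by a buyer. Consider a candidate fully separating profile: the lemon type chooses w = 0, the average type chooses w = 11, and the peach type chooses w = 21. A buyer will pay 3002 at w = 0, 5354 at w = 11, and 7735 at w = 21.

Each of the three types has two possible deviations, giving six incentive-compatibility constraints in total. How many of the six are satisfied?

Average (own payoff 5354 − 268×11 = 2406): to w=0 gives 3002 → profitable ✗; to w=21 gives 7735 − 268×21 = 2107 → no gain ✓.
Peach (own payoff 7735 − 97×21 = 5698): to w=0 gives 3002 → no gain ✓; to w=11 gives 5354 − 97×11 = 4287 → no gain ✓.
Lemon (own payoff 3002): to w=11 gives 5354 − 436×11 = 558 → no gain ✓; to w=21 gives 7735 − 436×21 = -1421 → no gain ✓.
5 of the 6 constraints hold; not an equilibrium.

5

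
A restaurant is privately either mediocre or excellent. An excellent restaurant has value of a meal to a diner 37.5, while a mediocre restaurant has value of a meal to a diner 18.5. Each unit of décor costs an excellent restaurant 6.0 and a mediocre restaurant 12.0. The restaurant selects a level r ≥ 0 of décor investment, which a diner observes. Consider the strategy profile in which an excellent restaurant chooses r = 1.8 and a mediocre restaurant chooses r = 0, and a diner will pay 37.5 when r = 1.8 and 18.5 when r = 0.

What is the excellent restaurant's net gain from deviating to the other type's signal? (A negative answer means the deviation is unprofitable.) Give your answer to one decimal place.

-8.2

Playing r = 1.8 the excellent restaurant receives 37.5 − 6.0 × 1.8 = 26.7.
Deviating to r = 0 yields 18.5 instead.
Gain from deviating: 18.5 − 26.7 = -8.2.
The gain is negative, so the excellent type's incentive-compatibility constraint is satisfied.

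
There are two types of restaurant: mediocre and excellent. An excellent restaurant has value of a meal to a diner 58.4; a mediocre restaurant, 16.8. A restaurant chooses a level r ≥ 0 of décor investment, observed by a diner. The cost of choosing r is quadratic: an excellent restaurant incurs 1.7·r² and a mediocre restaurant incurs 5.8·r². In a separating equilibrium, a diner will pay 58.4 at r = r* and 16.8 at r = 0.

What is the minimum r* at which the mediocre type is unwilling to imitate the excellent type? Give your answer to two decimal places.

2.68

The mediocre type at r = 0 receives 16.8; imitating at r* yields 58.4 − 5.8·r*².
Indifference: 16.8 = 58.4 − 5.8·r*², so r*² = (58.4 − 16.8) / 5.8 ≈ 7.1724.
r* = √7.1724 ≈ 2.68.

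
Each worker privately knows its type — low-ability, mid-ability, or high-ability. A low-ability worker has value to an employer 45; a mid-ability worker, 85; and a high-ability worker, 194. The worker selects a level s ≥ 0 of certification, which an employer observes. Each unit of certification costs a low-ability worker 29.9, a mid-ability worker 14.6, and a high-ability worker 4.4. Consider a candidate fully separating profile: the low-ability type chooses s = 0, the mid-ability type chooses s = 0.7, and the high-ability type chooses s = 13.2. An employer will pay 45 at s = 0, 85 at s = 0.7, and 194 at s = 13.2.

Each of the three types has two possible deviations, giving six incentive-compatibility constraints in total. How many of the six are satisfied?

Mid-ability (own payoff 85 − 14.6×0.7 = 74.78): to s=0 gives 45 → no gain ✓; to s=13.2 gives 194 − 14.6×13.2 = 1.28 → no gain ✓.
Low-ability (own payoff 45): to s=0.7 gives 85 − 29.9×0.7 = 64.07 → profitable ✗; to s=13.2 gives 194 − 29.9×13.2 = -200.68 → no gain ✓.
High-ability (own payoff 194 − 4.4×13.2 = 135.92): to s=0 gives 45 → no gain ✓; to s=0.7 gives 85 − 4.4×0.7 = 81.92 → no gain ✓.
5 of the 6 constraints hold; not an equilibrium.

5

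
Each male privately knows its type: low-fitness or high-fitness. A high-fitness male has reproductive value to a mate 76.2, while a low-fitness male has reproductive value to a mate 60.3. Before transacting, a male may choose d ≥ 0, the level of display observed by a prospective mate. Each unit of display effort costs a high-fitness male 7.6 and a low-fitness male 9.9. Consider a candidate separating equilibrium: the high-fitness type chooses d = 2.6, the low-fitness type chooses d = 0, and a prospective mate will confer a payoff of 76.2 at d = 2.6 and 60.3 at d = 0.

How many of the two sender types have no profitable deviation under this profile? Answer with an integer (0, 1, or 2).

Low-fitness type: stay at 0 → 60.3; mimic → 76.2 − 9.9 × 2.6 = 50.46. IC holds (60.3 ≥ 50.46).
High-fitness type: signal → 76.2 − 7.6 × 2.6 = 56.44; deviate to 0 → 60.3. IC fails (56.44 < 60.3).
1 of 2 constraints hold, so this profile is not an equilibrium.

1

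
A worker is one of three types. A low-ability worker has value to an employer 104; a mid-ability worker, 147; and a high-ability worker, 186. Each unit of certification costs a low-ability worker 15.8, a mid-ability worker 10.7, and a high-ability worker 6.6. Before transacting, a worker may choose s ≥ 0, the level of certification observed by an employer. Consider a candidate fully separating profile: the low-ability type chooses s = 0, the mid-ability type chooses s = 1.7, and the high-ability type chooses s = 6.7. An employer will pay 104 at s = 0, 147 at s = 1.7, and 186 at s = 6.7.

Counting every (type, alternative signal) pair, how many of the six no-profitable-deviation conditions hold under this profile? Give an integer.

5

Mid-ability (own payoff 147 − 10.7×1.7 = 128.81): to s=0 gives 104 → no gain ✓; to s=6.7 gives 186 − 10.7×6.7 = 114.31 → no gain ✓.
High-ability (own payoff 186 − 6.6×6.7 = 141.78): to s=0 gives 104 → no gain ✓; to s=1.7 gives 147 − 6.6×1.7 = 135.78 → no gain ✓.
Low-ability (own payoff 104): to s=1.7 gives 147 − 15.8×1.7 = 120.14 → profitable ✗; to s=6.7 gives 186 − 15.8×6.7 = 80.14 → no gain ✓.
5 of the 6 constraints hold; not an equilibrium.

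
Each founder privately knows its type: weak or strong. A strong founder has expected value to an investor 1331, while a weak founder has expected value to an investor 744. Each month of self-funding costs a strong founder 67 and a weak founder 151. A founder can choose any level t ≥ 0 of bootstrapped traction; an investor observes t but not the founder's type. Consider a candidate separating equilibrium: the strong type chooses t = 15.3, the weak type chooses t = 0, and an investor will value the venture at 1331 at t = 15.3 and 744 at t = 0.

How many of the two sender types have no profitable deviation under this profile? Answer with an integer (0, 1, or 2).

Weak type: stay at 0 → 744; mimic → 1331 − 151 × 15.3 = -979.3. IC holds (744 ≥ -979.3).
Strong type: signal → 1331 − 67 × 15.3 = 305.9; deviate to 0 → 744. IC fails (305.9 < 744).
1 of 2 constraints hold, so this profile is not an equilibrium.

1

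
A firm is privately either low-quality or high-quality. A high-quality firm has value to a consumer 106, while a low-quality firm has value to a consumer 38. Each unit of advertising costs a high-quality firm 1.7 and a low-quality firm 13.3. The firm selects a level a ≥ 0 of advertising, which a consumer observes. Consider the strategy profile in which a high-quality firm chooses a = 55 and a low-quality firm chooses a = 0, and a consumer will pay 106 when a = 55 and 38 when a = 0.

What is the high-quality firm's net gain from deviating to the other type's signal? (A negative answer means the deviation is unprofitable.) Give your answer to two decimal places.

Playing a = 55 the high-quality firm receives 106 − 1.7 × 55 = 12.5.
Deviating to a = 0 yields 38 instead.
Gain from deviating: 38 − 12.5 = 25.50.
The gain is positive, so the high-quality type's incentive-compatibility constraint is violated — this profile is not a separating equilibrium.

25.50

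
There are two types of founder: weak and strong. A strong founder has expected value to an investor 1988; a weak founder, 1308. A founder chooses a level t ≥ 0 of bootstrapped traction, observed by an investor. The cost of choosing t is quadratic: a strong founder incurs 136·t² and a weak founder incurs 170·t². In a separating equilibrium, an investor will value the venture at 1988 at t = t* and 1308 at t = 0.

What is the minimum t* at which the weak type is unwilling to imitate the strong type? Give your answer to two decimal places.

2.00

The weak type at t = 0 receives 1308; imitating at t* yields 1988 − 170·t*².
Indifference: 1308 = 1988 − 170·t*², so t*² = (1988 − 1308) / 170 = 4.
t* = √4 ≈ 2.00.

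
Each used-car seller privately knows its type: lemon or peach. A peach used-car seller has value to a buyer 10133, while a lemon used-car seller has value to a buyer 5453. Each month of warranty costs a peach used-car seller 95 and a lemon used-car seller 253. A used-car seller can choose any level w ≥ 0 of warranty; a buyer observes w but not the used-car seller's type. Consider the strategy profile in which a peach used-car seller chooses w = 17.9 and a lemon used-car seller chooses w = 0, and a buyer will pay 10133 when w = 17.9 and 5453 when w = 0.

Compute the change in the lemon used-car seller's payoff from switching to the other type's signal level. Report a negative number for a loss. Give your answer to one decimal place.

Playing w = 0 the lemon used-car seller receives 5453.
Deviating to w = 17.9 brings payment 10133 at cost 253 × 17.9 = 4528.7, netting 5604.3.
Gain from deviating: 5604.3 − 5453 = 151.3.
The gain is positive, so the lemon type's incentive-compatibility constraint is violated — this profile is not a separating equilibrium.

151.3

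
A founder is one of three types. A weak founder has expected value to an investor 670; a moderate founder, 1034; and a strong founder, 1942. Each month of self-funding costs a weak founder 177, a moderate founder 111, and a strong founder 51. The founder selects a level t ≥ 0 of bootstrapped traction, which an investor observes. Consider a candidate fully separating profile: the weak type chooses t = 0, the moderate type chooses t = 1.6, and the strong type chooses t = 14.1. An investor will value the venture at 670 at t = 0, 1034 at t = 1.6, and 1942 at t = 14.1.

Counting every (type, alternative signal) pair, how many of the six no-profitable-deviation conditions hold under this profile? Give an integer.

5

Weak (own payoff 670): to t=1.6 gives 1034 − 177×1.6 = 750.8 → profitable ✗; to t=14.1 gives 1942 − 177×14.1 = -553.7 → no gain ✓.
Moderate (own payoff 1034 − 111×1.6 = 856.4): to t=0 gives 670 → no gain ✓; to t=14.1 gives 1942 − 111×14.1 = 376.9 → no gain ✓.
Strong (own payoff 1942 − 51×14.1 = 1222.9): to t=0 gives 670 → no gain ✓; to t=1.6 gives 1034 − 51×1.6 = 952.4 → no gain ✓.
5 of the 6 constraints hold; not an equilibrium.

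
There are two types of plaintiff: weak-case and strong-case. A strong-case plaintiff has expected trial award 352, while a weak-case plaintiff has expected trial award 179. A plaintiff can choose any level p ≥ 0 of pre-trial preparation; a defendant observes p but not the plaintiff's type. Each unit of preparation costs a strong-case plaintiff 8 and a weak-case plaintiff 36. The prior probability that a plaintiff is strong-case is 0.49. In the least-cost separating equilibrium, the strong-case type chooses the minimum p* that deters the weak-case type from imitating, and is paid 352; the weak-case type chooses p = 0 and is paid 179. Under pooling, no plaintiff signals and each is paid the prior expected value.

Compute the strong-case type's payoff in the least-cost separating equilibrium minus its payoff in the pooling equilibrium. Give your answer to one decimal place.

49.8

Least-cost separating signal: p* solves 179 = 352 − 36·p*, so p* = (352 − 179)/36 ≈ 4.8056.
Strong-case type's separating payoff: 352 − 8 × p* = 352 − 8 × (352 − 179)/36 = 352 − 1384/36 ≈ 313.556.
Pooling payoff: 0.49 × 352 + 0.51 × 179 = 263.77.
Difference: 313.556 − 263.77 = 49.786, i.e. 49.8 to one decimal place.
The strong-case type prefers to separate.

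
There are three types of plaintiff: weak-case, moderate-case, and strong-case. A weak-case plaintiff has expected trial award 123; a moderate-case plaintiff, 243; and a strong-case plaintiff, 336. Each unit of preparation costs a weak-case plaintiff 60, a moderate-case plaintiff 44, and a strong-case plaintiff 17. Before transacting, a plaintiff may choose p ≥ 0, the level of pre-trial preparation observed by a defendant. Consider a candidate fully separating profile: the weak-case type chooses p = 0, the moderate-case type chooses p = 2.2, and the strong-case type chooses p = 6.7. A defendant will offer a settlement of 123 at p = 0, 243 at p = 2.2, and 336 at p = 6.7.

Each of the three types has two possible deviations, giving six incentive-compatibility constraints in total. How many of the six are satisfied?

Weak-case (own payoff 123): to p=2.2 gives 243 − 60×2.2 = 111 → no gain ✓; to p=6.7 gives 336 − 60×6.7 = -66 → no gain ✓.
Strong-case (own payoff 336 − 17×6.7 = 222.1): to p=0 gives 123 → no gain ✓; to p=2.2 gives 243 − 17×2.2 = 205.6 → no gain ✓.
Moderate-case (own payoff 243 − 44×2.2 = 146.2): to p=0 gives 123 → no gain ✓; to p=6.7 gives 336 − 44×6.7 = 41.2 → no gain ✓.
6 of the 6 constraints hold; this profile is a separating equilibrium.

6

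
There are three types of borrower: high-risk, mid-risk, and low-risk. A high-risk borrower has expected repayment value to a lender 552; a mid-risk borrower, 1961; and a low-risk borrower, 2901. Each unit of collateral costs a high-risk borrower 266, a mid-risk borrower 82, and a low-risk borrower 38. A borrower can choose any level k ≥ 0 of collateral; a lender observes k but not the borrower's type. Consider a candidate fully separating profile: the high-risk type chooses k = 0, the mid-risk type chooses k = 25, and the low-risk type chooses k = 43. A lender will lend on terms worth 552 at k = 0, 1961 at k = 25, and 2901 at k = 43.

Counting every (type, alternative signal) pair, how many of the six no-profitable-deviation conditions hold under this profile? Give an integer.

Low-risk (own payoff 2901 − 38×43 = 1267): to k=0 gives 552 → no gain ✓; to k=25 gives 1961 − 38×25 = 1011 → no gain ✓.
High-risk (own payoff 552): to k=25 gives 1961 − 266×25 = -4689 → no gain ✓; to k=43 gives 2901 − 266×43 = -8537 → no gain ✓.
Mid-risk (own payoff 1961 − 82×25 = -89): to k=0 gives 552 → profitable ✗; to k=43 gives 2901 − 82×43 = -625 → no gain ✓.
5 of the 6 constraints hold; not an equilibrium.

5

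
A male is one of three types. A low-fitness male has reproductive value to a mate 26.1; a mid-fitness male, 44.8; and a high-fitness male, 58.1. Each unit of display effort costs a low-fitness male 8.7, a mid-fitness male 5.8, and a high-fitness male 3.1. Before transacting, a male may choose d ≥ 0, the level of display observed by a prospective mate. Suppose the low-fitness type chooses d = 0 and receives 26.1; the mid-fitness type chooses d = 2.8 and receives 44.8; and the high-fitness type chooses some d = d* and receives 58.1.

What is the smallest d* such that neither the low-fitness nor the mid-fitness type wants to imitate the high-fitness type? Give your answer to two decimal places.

5.09

Low-fitness type (on-path payoff 26.1) won't mimic when 26.1 ≥ 58.1 − 8.7·d*, i.e. d* ≥ 3.68.
Mid-fitness type (on-path payoff 44.8 − 5.8×2.8 = 28.56) won't mimic when 28.56 ≥ 58.1 − 5.8·d*, i.e. d* ≥ 5.09.
Both must hold, so d* = max(3.68, 5.09) = 5.09. The mid-fitness type's constraint binds.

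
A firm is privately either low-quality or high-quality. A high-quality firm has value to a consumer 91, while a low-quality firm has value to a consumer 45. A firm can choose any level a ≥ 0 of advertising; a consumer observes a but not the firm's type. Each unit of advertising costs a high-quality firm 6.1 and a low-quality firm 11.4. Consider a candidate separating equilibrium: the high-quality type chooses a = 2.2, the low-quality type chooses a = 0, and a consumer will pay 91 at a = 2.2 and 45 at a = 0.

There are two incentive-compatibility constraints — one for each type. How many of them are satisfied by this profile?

1

Low-quality type: stay at 0 → 45; mimic → 91 − 11.4 × 2.2 = 65.92. IC fails (45 < 65.92).
High-quality type: signal → 91 − 6.1 × 2.2 = 77.58; deviate to 0 → 45. IC holds (77.58 ≥ 45).
1 of 2 constraints hold, so this profile is not an equilibrium.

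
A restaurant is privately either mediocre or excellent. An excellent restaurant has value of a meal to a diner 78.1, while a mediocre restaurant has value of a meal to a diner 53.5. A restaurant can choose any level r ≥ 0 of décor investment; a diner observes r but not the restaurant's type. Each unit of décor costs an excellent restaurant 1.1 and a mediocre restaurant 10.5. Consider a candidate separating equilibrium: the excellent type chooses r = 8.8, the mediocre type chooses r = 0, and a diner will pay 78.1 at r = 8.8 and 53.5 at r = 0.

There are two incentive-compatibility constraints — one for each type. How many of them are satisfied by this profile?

Excellent type: signal → 78.1 − 1.1 × 8.8 = 68.42; deviate to 0 → 53.5. IC holds (68.42 ≥ 53.5).
Mediocre type: stay at 0 → 53.5; mimic → 78.1 − 10.5 × 8.8 = -14.3. IC holds (53.5 ≥ -14.3).
2 of 2 constraints hold, so this is a separating equilibrium.

2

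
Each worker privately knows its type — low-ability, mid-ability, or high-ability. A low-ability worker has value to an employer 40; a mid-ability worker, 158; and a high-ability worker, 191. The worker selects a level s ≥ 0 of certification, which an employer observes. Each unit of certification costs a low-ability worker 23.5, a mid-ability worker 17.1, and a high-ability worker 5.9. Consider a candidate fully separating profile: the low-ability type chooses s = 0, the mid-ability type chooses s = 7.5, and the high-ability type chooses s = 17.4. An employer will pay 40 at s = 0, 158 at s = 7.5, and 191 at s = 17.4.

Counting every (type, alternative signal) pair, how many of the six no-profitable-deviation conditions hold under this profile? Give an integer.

4

Mid-ability (own payoff 158 − 17.1×7.5 = 29.75): to s=0 gives 40 → profitable ✗; to s=17.4 gives 191 − 17.1×17.4 = -106.54 → no gain ✓.
High-ability (own payoff 191 − 5.9×17.4 = 88.34): to s=0 gives 40 → no gain ✓; to s=7.5 gives 158 − 5.9×7.5 = 113.75 → profitable ✗.
Low-ability (own payoff 40): to s=7.5 gives 158 − 23.5×7.5 = -18.25 → no gain ✓; to s=17.4 gives 191 − 23.5×17.4 = -217.9 → no gain ✓.
4 of the 6 constraints hold; not an equilibrium.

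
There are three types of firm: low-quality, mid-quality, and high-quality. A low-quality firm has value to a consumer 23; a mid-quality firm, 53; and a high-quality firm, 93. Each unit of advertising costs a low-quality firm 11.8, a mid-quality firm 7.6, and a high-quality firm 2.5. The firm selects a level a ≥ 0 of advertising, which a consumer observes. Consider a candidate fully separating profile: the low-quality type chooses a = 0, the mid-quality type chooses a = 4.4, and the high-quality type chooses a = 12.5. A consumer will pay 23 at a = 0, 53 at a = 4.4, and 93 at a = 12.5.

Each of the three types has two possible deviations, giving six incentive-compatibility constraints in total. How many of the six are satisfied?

5

Mid-quality (own payoff 53 − 7.6×4.4 = 19.56): to a=0 gives 23 → profitable ✗; to a=12.5 gives 93 − 7.6×12.5 = -2 → no gain ✓.
High-quality (own payoff 93 − 2.5×12.5 = 61.75): to a=0 gives 23 → no gain ✓; to a=4.4 gives 53 − 2.5×4.4 = 42 → no gain ✓.
Low-quality (own payoff 23): to a=4.4 gives 53 − 11.8×4.4 = 1.08 → no gain ✓; to a=12.5 gives 93 − 11.8×12.5 = -54.5 → no gain ✓.
5 of the 6 constraints hold; not an equilibrium.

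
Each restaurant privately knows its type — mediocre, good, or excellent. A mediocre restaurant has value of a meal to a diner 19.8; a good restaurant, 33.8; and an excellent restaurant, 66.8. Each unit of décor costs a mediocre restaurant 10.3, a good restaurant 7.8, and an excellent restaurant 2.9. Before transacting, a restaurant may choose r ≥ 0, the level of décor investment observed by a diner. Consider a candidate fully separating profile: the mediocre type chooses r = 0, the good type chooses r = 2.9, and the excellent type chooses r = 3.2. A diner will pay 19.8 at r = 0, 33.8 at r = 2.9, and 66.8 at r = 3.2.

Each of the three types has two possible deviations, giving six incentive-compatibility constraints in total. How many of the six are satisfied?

Mediocre (own payoff 19.8): to r=2.9 gives 33.8 − 10.3×2.9 = 3.93 → no gain ✓; to r=3.2 gives 66.8 − 10.3×3.2 = 33.84 → profitable ✗.
Good (own payoff 33.8 − 7.8×2.9 = 11.18): to r=0 gives 19.8 → profitable ✗; to r=3.2 gives 66.8 − 7.8×3.2 = 41.84 → profitable ✗.
Excellent (own payoff 66.8 − 2.9×3.2 = 57.52): to r=0 gives 19.8 → no gain ✓; to r=2.9 gives 33.8 − 2.9×2.9 = 25.39 → no gain ✓.
3 of the 6 constraints hold; not an equilibrium.

3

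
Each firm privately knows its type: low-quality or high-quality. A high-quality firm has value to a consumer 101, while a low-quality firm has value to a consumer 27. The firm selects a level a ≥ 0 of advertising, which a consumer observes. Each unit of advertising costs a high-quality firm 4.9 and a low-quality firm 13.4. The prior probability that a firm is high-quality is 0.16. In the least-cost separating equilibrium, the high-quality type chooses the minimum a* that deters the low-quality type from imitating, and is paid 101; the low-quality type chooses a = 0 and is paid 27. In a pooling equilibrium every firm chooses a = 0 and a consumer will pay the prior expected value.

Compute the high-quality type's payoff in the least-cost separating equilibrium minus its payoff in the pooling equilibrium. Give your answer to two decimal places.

Least-cost separating signal: a* solves 27 = 101 − 13.4·a*, so a* = (101 − 27)/13.4 ≈ 5.5224.
High-quality type's separating payoff: 101 − 4.9 × a* = 101 − 4.9 × (101 − 27)/13.4 = 101 − 362.6/13.4 ≈ 73.9403.
Pooling payoff: 0.16 × 101 + 0.84 × 27 = 38.84.
Difference: 73.9403 − 38.84 = 35.1003, i.e. 35.10 to two decimal places.
The high-quality type prefers to separate.

35.10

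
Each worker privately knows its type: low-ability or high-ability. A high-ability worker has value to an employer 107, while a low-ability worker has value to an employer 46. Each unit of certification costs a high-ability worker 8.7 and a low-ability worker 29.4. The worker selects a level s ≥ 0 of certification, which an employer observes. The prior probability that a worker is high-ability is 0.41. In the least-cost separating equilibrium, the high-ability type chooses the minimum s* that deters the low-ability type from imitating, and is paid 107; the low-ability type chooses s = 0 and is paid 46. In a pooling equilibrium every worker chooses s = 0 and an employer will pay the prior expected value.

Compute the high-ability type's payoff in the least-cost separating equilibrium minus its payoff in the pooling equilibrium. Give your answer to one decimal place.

17.9

Least-cost separating signal: s* solves 46 = 107 − 29.4·s*, so s* = (107 − 46)/29.4 ≈ 2.0748.
High-ability type's separating payoff: 107 − 8.7 × s* = 107 − 8.7 × (107 − 46)/29.4 = 107 − 530.7/29.4 ≈ 88.949.
Pooling payoff: 0.41 × 107 + 0.59 × 46 = 71.01.
Difference: 88.949 − 71.01 = 17.939, i.e. 17.9 to one decimal place.
The high-ability type prefers to separate.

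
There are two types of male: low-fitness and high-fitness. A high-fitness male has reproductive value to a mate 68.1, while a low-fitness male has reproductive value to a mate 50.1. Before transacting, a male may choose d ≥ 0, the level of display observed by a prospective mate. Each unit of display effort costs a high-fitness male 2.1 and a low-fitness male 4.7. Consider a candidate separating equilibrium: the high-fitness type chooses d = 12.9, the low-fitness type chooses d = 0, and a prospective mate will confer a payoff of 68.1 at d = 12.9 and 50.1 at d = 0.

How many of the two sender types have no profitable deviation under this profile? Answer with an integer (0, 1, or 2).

1

High-fitness type: signal → 68.1 − 2.1 × 12.9 = 41.01; deviate to 0 → 50.1. IC fails (41.01 < 50.1).
Low-fitness type: stay at 0 → 50.1; mimic → 68.1 − 4.7 × 12.9 = 7.47. IC holds (50.1 ≥ 7.47).
1 of 2 constraints hold, so this profile is not an equilibrium.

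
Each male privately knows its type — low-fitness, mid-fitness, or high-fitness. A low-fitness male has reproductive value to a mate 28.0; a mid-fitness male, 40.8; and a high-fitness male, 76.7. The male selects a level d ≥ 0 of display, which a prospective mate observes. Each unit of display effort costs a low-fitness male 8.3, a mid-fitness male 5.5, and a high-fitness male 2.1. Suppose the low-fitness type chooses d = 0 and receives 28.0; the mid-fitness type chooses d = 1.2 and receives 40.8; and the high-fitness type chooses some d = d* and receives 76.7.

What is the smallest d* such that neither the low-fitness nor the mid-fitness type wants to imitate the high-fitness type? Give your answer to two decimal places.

7.73

Mid-fitness type (on-path payoff 40.8 − 5.5×1.2 = 34.2) won't mimic when 34.2 ≥ 76.7 − 5.5·d*, i.e. d* ≥ 7.73.
Low-fitness type (on-path payoff 28.0) won't mimic when 28.0 ≥ 76.7 − 8.3·d*, i.e. d* ≥ 5.87.
Both must hold, so d* = max(5.87, 7.73) = 7.73. The mid-fitness type's constraint binds.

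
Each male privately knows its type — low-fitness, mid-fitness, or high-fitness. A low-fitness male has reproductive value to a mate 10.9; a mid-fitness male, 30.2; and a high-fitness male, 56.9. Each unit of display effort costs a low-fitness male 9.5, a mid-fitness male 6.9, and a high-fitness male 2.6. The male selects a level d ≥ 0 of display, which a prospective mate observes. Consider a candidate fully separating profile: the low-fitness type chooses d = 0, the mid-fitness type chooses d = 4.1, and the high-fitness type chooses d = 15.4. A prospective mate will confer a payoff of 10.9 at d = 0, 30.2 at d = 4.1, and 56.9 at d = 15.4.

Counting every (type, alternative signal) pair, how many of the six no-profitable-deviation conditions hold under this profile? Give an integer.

Mid-fitness (own payoff 30.2 − 6.9×4.1 = 1.91): to d=0 gives 10.9 → profitable ✗; to d=15.4 gives 56.9 − 6.9×15.4 = -49.36 → no gain ✓.
Low-fitness (own payoff 10.9): to d=4.1 gives 30.2 − 9.5×4.1 = -8.75 → no gain ✓; to d=15.4 gives 56.9 − 9.5×15.4 = -89.4 → no gain ✓.
High-fitness (own payoff 56.9 − 2.6×15.4 = 16.86): to d=0 gives 10.9 → no gain ✓; to d=4.1 gives 30.2 − 2.6×4.1 = 19.54 → profitable ✗.
4 of the 6 constraints hold; not an equilibrium.

4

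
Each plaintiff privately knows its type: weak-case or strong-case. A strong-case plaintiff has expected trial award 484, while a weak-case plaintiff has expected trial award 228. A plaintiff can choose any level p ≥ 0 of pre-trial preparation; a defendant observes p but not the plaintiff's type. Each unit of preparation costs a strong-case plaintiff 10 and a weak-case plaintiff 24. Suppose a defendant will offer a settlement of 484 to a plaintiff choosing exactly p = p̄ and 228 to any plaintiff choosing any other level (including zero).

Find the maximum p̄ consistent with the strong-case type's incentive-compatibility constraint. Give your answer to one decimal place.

Choosing p̄ yields the strong-case type 484 − 10·p̄; choosing zero yields 228.
The strong-case type is indifferent at 484 − 10·p̄ = 228, i.e. p̄ = (484 − 228) / 10 = 25.6.
For any p̄ above 25.6 the strong-case type would rather pool at zero, so separation collapses.

25.6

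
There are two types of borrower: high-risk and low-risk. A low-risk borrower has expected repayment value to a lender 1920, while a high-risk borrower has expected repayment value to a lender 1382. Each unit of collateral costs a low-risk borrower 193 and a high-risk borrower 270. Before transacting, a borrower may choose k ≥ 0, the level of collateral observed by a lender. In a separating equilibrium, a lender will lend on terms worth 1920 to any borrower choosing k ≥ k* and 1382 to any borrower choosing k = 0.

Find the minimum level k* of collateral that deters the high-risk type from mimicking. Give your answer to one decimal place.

A high-risk borrower choosing k = 0 receives 1382.
Imitating at k* instead would pay 1920 at cost 270·k*, netting 1920 − 270·k*.
Indifference: 1382 = 1920 − 270·k*, so k* = (1920 − 1382) / 270 ≈ 2.0.
At k* the high-risk type's incentive constraint just binds; the low-risk type strictly prefers k* since its per-unit cost is lower.

2.0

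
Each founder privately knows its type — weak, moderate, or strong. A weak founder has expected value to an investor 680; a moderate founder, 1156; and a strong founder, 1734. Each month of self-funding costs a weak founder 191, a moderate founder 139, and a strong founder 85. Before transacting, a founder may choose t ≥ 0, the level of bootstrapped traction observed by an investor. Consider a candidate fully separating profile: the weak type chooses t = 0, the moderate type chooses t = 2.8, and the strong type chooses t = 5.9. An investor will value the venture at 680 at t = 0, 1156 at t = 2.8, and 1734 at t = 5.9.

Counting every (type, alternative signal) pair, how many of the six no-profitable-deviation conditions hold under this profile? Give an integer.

5

Weak (own payoff 680): to t=2.8 gives 1156 − 191×2.8 = 621.2 → no gain ✓; to t=5.9 gives 1734 − 191×5.9 = 607.1 → no gain ✓.
Strong (own payoff 1734 − 85×5.9 = 1232.5): to t=0 gives 680 → no gain ✓; to t=2.8 gives 1156 − 85×2.8 = 918 → no gain ✓.
Moderate (own payoff 1156 − 139×2.8 = 766.8): to t=0 gives 680 → no gain ✓; to t=5.9 gives 1734 − 139×5.9 = 913.9 → profitable ✗.
5 of the 6 constraints hold; not an equilibrium.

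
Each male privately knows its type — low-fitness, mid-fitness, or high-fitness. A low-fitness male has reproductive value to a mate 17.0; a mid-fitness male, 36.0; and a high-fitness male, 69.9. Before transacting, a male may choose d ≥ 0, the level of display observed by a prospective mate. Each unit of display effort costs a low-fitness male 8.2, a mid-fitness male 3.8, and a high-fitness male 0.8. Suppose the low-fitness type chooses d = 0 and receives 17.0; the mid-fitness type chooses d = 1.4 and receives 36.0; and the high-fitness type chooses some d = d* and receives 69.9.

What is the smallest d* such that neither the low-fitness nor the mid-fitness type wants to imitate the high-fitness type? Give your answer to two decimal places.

Low-fitness type (on-path payoff 17.0) won't mimic when 17.0 ≥ 69.9 − 8.2·d*, i.e. d* ≥ 6.45.
Mid-fitness type (on-path payoff 36.0 − 3.8×1.4 = 30.68) won't mimic when 30.68 ≥ 69.9 − 3.8·d*, i.e. d* ≥ 10.32.
Both must hold, so d* = max(6.45, 10.32) = 10.32. The mid-fitness type's constraint binds.

10.32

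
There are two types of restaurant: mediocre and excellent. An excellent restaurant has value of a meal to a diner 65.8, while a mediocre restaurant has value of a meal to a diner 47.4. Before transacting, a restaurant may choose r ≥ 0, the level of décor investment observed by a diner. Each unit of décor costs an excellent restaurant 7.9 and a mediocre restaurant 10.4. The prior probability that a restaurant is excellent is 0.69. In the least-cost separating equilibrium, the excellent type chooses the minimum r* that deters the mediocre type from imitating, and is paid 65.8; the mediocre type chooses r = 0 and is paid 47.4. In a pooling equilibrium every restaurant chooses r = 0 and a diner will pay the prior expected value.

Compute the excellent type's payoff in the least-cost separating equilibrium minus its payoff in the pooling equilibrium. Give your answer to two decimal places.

Least-cost separating signal: r* solves 47.4 = 65.8 − 10.4·r*, so r* = (65.8 − 47.4)/10.4 ≈ 1.7692.
Excellent type's separating payoff: 65.8 − 7.9 × r* = 65.8 − 7.9 × (65.8 − 47.4)/10.4 = 65.8 − 145.36/10.4 ≈ 51.8231.
Pooling payoff: 0.69 × 65.8 + 0.31 × 47.4 = 60.096.
Difference: 51.8231 − 60.096 = -8.2729, i.e. -8.27 to two decimal places.
The excellent type would prefer the pooling outcome.

-8.27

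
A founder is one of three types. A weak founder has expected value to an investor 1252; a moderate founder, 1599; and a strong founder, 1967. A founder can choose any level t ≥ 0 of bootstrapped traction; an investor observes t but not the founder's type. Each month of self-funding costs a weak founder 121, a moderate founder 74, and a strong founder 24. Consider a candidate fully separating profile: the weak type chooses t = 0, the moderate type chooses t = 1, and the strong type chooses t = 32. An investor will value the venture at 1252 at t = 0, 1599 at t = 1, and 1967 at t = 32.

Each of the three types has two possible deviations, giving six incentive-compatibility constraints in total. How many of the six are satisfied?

3

Strong (own payoff 1967 − 24×32 = 1199): to t=0 gives 1252 → profitable ✗; to t=1 gives 1599 − 24×1 = 1575 → profitable ✗.
Moderate (own payoff 1599 − 74×1 = 1525): to t=0 gives 1252 → no gain ✓; to t=32 gives 1967 − 74×32 = -401 → no gain ✓.
Weak (own payoff 1252): to t=1 gives 1599 − 121×1 = 1478 → profitable ✗; to t=32 gives 1967 − 121×32 = -1905 → no gain ✓.
3 of the 6 constraints hold; not an equilibrium.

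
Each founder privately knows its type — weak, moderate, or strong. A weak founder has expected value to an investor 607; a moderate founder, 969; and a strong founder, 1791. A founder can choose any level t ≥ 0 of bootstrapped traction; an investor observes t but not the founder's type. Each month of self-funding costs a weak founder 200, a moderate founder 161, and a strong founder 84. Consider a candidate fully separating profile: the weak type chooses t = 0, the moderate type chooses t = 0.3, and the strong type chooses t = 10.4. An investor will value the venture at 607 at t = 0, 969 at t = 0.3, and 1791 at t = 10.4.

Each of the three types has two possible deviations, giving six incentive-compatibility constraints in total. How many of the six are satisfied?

Weak (own payoff 607): to t=0.3 gives 969 − 200×0.3 = 909 → profitable ✗; to t=10.4 gives 1791 − 200×10.4 = -289 → no gain ✓.
Moderate (own payoff 969 − 161×0.3 = 920.7): to t=0 gives 607 → no gain ✓; to t=10.4 gives 1791 − 161×10.4 = 116.6 → no gain ✓.
Strong (own payoff 1791 − 84×10.4 = 917.4): to t=0 gives 607 → no gain ✓; to t=0.3 gives 969 − 84×0.3 = 943.8 → profitable ✗.
4 of the 6 constraints hold; not an equilibrium.

4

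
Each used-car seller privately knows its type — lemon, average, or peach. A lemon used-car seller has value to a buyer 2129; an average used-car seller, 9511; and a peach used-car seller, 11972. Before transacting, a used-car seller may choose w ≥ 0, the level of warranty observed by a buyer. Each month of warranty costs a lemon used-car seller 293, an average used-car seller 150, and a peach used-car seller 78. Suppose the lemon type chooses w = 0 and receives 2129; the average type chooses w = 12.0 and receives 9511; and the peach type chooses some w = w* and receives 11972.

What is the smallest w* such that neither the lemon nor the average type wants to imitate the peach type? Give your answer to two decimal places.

33.59

Average type (on-path payoff 9511 − 150×12.0 = 7711) won't mimic when 7711 ≥ 11972 − 150·w*, i.e. w* ≥ 28.41.
Lemon type (on-path payoff 2129) won't mimic when 2129 ≥ 11972 − 293·w*, i.e. w* ≥ 33.59.
Both must hold, so w* = max(33.59, 28.41) = 33.59. The lemon type's constraint binds.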